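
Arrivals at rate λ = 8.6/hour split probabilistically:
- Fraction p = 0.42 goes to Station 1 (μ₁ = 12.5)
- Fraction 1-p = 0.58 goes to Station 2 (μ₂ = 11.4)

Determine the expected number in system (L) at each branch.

Effective rates: λ₁ = 8.6×0.42 = 3.612, λ₂ = 8.6×0.58 = 4.988
Station 1: ρ₁ = 3.612/12.5 = 0.28896, L₁ = ρ₁/(1-ρ₁) = 0.28896/(1-0.28896) = 0.4064
Station 2: ρ₂ = 4.988/11.4 = 0.43754, L₂ = ρ₂/(1-ρ₂) = 0.43754/(1-0.43754) = 0.7779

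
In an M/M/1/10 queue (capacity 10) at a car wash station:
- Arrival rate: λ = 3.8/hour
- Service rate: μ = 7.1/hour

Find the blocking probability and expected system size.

ρ = λ/μ = 3.8/7.1 = 0.53521
P₀ = (1-ρ)/(1-ρ^(K+1)) = (1-0.53521)/(1-0.53521^11) = 0.4648/0.9990 = 0.4653
P_K = P₀×ρ^K = 0.46527 × 0.53521^10 = 0.46527 × 0.0019286 = 0.0008973
Blocking probability P_10 = 0.0008973 (0.08973%)
L = ρ[1 - (K+1)ρ^K + Kρ^(K+1)] / [(1-ρ)(1-ρ^(K+1))]
L = 0.53521 × (1 - 11×0.001929 + 10×0.001032) / ((1 - 0.53521) × (1 - 0.001032)) = 1.1401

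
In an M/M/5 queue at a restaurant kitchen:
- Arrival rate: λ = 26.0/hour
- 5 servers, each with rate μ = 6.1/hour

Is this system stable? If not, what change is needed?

Stability requires ρ = λ/(cμ) < 1
ρ = 26.0/(5 × 6.1) = 26.0/30.50 = 0.8525
Since 0.8525 < 1, the system is STABLE.
The servers are busy 85.25% of the time.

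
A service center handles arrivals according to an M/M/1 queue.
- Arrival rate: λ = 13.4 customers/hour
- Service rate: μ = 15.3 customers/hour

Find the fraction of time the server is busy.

Server utilization: ρ = λ/μ
ρ = 13.4/15.3 = 0.8758
The server is busy 87.58% of the time.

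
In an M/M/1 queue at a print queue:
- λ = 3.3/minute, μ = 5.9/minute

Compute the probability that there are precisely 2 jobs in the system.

ρ = λ/μ = 3.3/5.9 = 0.5593
P(n) = (1-ρ)ρⁿ
P(2) = (1-0.5593) × 0.5593^2
P(2) = 0.4407 × 0.3128
P(2) = 0.1379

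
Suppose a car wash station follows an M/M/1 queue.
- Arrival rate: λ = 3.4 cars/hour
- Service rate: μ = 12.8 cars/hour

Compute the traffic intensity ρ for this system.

Server utilization: ρ = λ/μ
ρ = 3.4/12.8 = 0.2656
The server is busy 26.56% of the time.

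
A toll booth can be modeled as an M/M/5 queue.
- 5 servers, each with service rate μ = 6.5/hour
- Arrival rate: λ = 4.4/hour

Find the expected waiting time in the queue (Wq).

Traffic intensity: ρ = λ/(cμ) = 4.4/(5×6.5) = 0.1354
Since ρ = 0.1354 < 1, system is stable.
Offered load a = λ/μ = cρ = 4.4/6.5 = 0.6769
P₀ = [ Σₙ₌₀^4 aⁿ/n! + a^5/(5!(1-ρ)) ]⁻¹
Σ = a^0/0! + a^1/1! + a^2/2! + a^3/3! + a^4/4! = 1.0000 + 0.67692 + 0.22911 + 0.051697 + 0.0087488 = 1.9665
a^5/(5!(1-ρ)) = 0.1421/(120 × 0.8646) = 0.001370
P₀ = 1/(1.9665 + 0.001370) = 0.5082
Lq = P₀·a^5·ρ / (5!(1-ρ)²) = 0.5082 × 0.1421 × 0.1354 / (120 × 0.7476) = 0.0001090
Wq = Lq/λ = 0.0001090/4.4 = 0.00002477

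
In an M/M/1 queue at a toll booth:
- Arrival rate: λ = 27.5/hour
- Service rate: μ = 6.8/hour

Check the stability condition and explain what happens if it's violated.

Stability requires ρ = λ/(cμ) < 1
ρ = 27.5/(1 × 6.8) = 27.5/6.80 = 4.0441
Since 4.0441 ≥ 1, the system is UNSTABLE.
Queue grows without bound. Need μ > λ = 27.5.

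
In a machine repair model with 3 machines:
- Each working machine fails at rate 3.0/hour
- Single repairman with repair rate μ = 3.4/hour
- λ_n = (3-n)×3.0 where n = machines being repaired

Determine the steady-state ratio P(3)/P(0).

P(3)/P(0) = ∏_{i=0}^{3-1} λ_i/μ_{i+1}
= (3-0)×3.0/3.4 × (3-1)×3.0/3.4 × (3-2)×3.0/3.4
= 4.1217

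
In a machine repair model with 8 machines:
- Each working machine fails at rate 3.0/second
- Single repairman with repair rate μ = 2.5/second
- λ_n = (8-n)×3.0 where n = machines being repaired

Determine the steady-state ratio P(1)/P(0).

P(1)/P(0) = ∏_{i=0}^{1-1} λ_i/μ_{i+1}
= (8-0)×3.0/2.5
= 9.6000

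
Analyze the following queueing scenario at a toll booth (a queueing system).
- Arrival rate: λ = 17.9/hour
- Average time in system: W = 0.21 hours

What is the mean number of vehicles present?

Little's Law: L = λW
L = 17.9 × 0.21 = 3.7590 vehicles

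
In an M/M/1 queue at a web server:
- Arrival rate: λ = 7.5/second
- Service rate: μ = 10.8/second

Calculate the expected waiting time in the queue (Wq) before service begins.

First, compute utilization: ρ = λ/μ = 7.5/10.8 = 0.6944
For M/M/1: Wq = λ/(μ(μ-λ))
Wq = 7.5/(10.8 × (10.8-7.5))
Wq = 7.5/(10.8 × 3.30)
Wq = 0.2104 seconds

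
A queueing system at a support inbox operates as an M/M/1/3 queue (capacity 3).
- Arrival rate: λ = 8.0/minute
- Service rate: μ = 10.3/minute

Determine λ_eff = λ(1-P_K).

ρ = λ/μ = 8.0/10.3 = 0.7767
P₀ = (1-ρ)/(1-ρ^(K+1)) = (1-0.7767)/(1-0.7767^4) = 0.22330/0.63607 = 0.3511
P_K = P₀×ρ^K = 0.3511 × 0.7767^3 = 0.3511 × 0.4686 = 0.1645
λ_eff = λ(1-P_K) = 8.0 × (1 - 0.16449) = 8.0 × 0.83551 = 6.6841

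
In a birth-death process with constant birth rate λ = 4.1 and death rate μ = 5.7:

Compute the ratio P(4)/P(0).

For constant rates: P(n)/P(0) = (λ/μ)^n
P(4)/P(0) = (4.1/5.7)^4 = 0.7193^4 = 0.2677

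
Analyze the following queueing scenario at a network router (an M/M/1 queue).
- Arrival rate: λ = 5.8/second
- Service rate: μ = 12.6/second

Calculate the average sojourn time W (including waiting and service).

First, compute utilization: ρ = λ/μ = 5.8/12.6 = 0.4603
For M/M/1: W = 1/(μ-λ)
W = 1/(12.6-5.8) = 1/6.80
W = 0.1471 seconds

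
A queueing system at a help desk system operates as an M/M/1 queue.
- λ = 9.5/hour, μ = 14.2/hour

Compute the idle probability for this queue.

ρ = λ/μ = 9.5/14.2 = 0.6690
P(0) = 1 - ρ = 1 - 0.6690 = 0.3310
The server is idle 33.10% of the time.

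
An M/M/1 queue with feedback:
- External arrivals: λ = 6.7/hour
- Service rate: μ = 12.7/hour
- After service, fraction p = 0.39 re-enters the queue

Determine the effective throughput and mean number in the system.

Effective arrival rate: λ_eff = λ/(1-p) = 6.7/(1-0.39) = 6.7/0.61 = 10.9836
ρ = λ_eff/μ = 10.9836/12.7 = 0.86485
L = ρ/(1-ρ) = 0.86485/(1-0.86485) = 6.3992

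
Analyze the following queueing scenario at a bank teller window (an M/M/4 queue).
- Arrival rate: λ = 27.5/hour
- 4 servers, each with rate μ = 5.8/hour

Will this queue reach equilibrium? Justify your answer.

Stability requires ρ = λ/(cμ) < 1
ρ = 27.5/(4 × 5.8) = 27.5/23.20 = 1.1853
Since 1.1853 ≥ 1, the system is UNSTABLE.
Need c > λ/μ = 27.5/5.8 = 4.74.
Minimum servers needed: c = 5.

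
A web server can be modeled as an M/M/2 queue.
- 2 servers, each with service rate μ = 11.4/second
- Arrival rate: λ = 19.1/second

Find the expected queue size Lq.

Traffic intensity: ρ = λ/(cμ) = 19.1/(2×11.4) = 0.8377
Since ρ = 0.8377 < 1, system is stable.
Offered load a = λ/μ = cρ = 19.1/11.4 = 1.6754
P₀ = [ Σₙ₌₀^1 aⁿ/n! + a^2/(2!(1-ρ)) ]⁻¹
Σ = a^0/0! + a^1/1! = 1.0000 + 1.6754 = 2.6754
a^2/(2!(1-ρ)) = 2.8071/(2 × 0.16228) = 8.6489
P₀ = 1/(2.6754 + 8.6489) = 0.08831
Lq = P₀·a^2·ρ / (2!(1-ρ)²) = 0.088305 × 2.8071 × 0.83772 / (2 × 0.026335) = 3.9426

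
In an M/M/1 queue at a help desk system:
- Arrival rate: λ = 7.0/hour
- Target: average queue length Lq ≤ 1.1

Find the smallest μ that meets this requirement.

For M/M/1: Lq = λ²/(μ(μ-λ))
Need Lq ≤ 1.1, i.e. μ(μ-λ) ≥ λ²/1.1
μ² - 7.0μ - 49.00/1.1 ≥ 0  →  μ² - 7.0μ - 44.54545 ≥ 0
Quadratic formula (positive root): μ = [λ + √(λ² + 4×44.54545)]/2
Discriminant: 49.00 + 4×44.54545 = 227.1818, √227.1818 = 15.0726
μ ≥ (7.0 + 15.0726)/2 = 11.0363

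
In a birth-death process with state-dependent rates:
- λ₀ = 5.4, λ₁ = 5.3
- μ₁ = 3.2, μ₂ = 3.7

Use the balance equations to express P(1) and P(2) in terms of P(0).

Balance equations:
State 0: λ₀P₀ = μ₁P₁ → P₁ = (λ₀/μ₁)P₀ = (5.4/3.2)P₀ = 1.6875P₀
State 1: P₂ = (λ₀λ₁)/(μ₁μ₂)P₀ = (5.4×5.3)/(3.2×3.7)P₀ = 2.4172P₀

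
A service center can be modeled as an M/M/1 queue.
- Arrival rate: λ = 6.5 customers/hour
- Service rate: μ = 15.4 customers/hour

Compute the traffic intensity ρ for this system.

Server utilization: ρ = λ/μ
ρ = 6.5/15.4 = 0.4221
The server is busy 42.21% of the time.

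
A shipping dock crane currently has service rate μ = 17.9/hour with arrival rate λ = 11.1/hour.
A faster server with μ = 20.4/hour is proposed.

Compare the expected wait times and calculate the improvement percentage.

System 1: ρ₁ = 11.1/17.9 = 0.6201, W₁ = 1/(17.9-11.1) = 0.14706
System 2: ρ₂ = 11.1/20.4 = 0.5441, W₂ = 1/(20.4-11.1) = 0.10753
Improvement: (W₁-W₂)/W₁ = (0.14706-0.10753)/0.14706 = 26.88%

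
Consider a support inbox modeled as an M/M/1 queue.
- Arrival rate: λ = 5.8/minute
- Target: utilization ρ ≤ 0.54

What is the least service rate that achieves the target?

ρ = λ/μ, so μ = λ/ρ
μ ≥ 5.8/0.54 = 10.7407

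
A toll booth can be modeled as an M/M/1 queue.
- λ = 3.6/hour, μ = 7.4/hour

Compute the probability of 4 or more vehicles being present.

ρ = λ/μ = 3.6/7.4 = 0.48649
P(N ≥ n) = ρⁿ
P(N ≥ 4) = 0.48649^4
P(N ≥ 4) = 0.05601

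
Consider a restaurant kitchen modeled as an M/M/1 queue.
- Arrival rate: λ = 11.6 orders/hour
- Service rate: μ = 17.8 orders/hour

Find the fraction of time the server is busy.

Server utilization: ρ = λ/μ
ρ = 11.6/17.8 = 0.6517
The server is busy 65.17% of the time.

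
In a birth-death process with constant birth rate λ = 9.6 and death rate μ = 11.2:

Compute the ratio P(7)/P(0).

For constant rates: P(n)/P(0) = (λ/μ)^n
P(7)/P(0) = (9.6/11.2)^7 = 0.85714^7 = 0.3399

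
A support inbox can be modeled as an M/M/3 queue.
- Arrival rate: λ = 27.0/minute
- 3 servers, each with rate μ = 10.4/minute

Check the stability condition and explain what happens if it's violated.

Stability requires ρ = λ/(cμ) < 1
ρ = 27.0/(3 × 10.4) = 27.0/31.20 = 0.8654
Since 0.8654 < 1, the system is STABLE.
The servers are busy 86.54% of the time.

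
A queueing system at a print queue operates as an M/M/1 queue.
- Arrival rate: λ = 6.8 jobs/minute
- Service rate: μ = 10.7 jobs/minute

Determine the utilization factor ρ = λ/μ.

Server utilization: ρ = λ/μ
ρ = 6.8/10.7 = 0.6355
The server is busy 63.55% of the time.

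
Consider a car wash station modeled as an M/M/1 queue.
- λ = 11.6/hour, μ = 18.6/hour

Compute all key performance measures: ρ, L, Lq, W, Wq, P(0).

Step 1: ρ = λ/μ = 11.6/18.6 = 0.6237
Step 2: L = λ/(μ-λ) = 11.6/7.00 = 1.6571
Step 3: Lq = λ²/(μ(μ-λ)) = 134.56/(18.6×7.00) = 1.0335
Step 4: W = 1/(μ-λ) = 1/7.00 = 0.142857
Step 5: Wq = λ/(μ(μ-λ)) = 11.6/(18.6×7.00) = 0.08909
Step 6: P(0) = 1-ρ = 0.3763
Verify: L = λW = 11.6×0.142857 = 1.6571 ✔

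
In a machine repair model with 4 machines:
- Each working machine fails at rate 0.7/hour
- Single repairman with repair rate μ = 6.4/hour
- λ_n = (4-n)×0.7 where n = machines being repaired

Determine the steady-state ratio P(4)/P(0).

P(4)/P(0) = ∏_{i=0}^{4-1} λ_i/μ_{i+1}
= (4-0)×0.7/6.4 × (4-1)×0.7/6.4 × (4-2)×0.7/6.4 × (4-3)×0.7/6.4
= 0.003435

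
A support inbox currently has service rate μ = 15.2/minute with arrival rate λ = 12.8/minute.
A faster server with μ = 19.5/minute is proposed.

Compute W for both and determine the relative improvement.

System 1: ρ₁ = 12.8/15.2 = 0.8421, W₁ = 1/(15.2-12.8) = 0.41667
System 2: ρ₂ = 12.8/19.5 = 0.6564, W₂ = 1/(19.5-12.8) = 0.14925
Improvement: (W₁-W₂)/W₁ = (0.41667-0.14925)/0.41667 = 64.18%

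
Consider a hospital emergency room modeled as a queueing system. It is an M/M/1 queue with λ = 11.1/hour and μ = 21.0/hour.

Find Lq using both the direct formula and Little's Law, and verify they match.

Method 1 (direct): Lq = λ²/(μ(μ-λ)) = 123.21/(21.0 × 9.90) = 0.5926

Method 2 (Little's Law):
W = 1/(μ-λ) = 1/9.90 = 0.10101
Wq = W - 1/μ = 0.10101 - 0.047619 = 0.05339
Lq = λWq = 11.1 × 0.05339 = 0.5926 ✔ (matches Method 1)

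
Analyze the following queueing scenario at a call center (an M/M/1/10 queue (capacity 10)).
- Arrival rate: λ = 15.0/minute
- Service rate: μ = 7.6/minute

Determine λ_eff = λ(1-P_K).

ρ = λ/μ = 15.0/7.6 = 1.9737
P₀ = (1-ρ)/(1-ρ^(K+1)) = (1-1.9737)/(1-1.9737^11) = -0.9737/-1769.4862 = 0.0005503
P_K = P₀×ρ^K = 0.0005503 × 1.9737^10 = 0.0005503 × 897.0392 = 0.4936
λ_eff = λ(1-P_K) = 15.0 × (1 - 0.493612) = 15.0 × 0.506388 = 7.5958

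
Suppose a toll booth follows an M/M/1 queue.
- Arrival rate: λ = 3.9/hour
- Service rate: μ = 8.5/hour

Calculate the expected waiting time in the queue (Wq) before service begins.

First, compute utilization: ρ = λ/μ = 3.9/8.5 = 0.4588
For M/M/1: Wq = λ/(μ(μ-λ))
Wq = 3.9/(8.5 × (8.5-3.9))
Wq = 3.9/(8.5 × 4.60)
Wq = 0.09974 hours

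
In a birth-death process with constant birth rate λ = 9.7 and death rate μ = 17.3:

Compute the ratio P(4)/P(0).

For constant rates: P(n)/P(0) = (λ/μ)^n
P(4)/P(0) = (9.7/17.3)^4 = 0.56069^4 = 0.09883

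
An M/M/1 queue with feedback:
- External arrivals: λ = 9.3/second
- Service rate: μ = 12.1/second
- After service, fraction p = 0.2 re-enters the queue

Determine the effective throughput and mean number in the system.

Effective arrival rate: λ_eff = λ/(1-p) = 9.3/(1-0.2) = 9.3/0.80 = 11.6250
ρ = λ_eff/μ = 11.6250/12.1 = 0.9607438
L = ρ/(1-ρ) = 0.9607438/(1-0.9607438) = 24.4737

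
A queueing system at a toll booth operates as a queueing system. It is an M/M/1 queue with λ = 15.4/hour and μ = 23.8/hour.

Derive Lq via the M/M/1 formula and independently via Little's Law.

Method 1 (direct): Lq = λ²/(μ(μ-λ)) = 237.16/(23.8 × 8.40) = 1.1863

Method 2 (Little's Law):
W = 1/(μ-λ) = 1/8.40 = 0.11905
Wq = W - 1/μ = 0.11905 - 0.042017 = 0.07703
Lq = λWq = 15.4 × 0.07703 = 1.1863 ✔ (matches Method 1)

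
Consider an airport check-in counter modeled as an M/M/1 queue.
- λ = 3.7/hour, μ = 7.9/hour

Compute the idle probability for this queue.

ρ = λ/μ = 3.7/7.9 = 0.4684
P(0) = 1 - ρ = 1 - 0.4684 = 0.5316
The server is idle 53.16% of the time.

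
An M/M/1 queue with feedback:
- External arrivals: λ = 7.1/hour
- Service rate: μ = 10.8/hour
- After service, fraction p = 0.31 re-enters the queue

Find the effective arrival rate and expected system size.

Effective arrival rate: λ_eff = λ/(1-p) = 7.1/(1-0.31) = 7.1/0.69 = 10.289855
ρ = λ_eff/μ = 10.289855/10.8 = 0.9527644
L = ρ/(1-ρ) = 0.9527644/(1-0.9527644) = 20.1705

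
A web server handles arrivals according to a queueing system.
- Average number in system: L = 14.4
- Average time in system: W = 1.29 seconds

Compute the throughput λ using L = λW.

Little's Law: L = λW, so λ = L/W
λ = 14.4/1.29 = 11.1628 requests/second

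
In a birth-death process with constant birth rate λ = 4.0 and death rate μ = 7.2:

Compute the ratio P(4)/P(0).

For constant rates: P(n)/P(0) = (λ/μ)^n
P(4)/P(0) = (4.0/7.2)^4 = 0.55556^4 = 0.09526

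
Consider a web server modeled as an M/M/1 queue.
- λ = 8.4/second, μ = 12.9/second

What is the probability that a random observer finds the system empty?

ρ = λ/μ = 8.4/12.9 = 0.6512
P(0) = 1 - ρ = 1 - 0.6512 = 0.3488
The server is idle 34.88% of the time.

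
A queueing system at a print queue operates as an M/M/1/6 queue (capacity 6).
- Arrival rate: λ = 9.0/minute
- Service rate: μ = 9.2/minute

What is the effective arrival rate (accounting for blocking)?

ρ = λ/μ = 9.0/9.2 = 0.97826
P₀ = (1-ρ)/(1-ρ^(K+1)) = (1-0.97826)/(1-0.97826^7) = 0.021740/0.14261 = 0.1524
P_K = P₀×ρ^K = 0.1524 × 0.97826^6 = 0.1524 × 0.8764 = 0.1336
λ_eff = λ(1-P_K) = 9.0 × (1 - 0.13361) = 9.0 × 0.86639 = 7.7975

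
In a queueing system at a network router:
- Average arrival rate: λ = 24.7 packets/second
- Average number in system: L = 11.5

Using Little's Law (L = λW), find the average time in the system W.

Little's Law: L = λW, so W = L/λ
W = 11.5/24.7 = 0.4656 seconds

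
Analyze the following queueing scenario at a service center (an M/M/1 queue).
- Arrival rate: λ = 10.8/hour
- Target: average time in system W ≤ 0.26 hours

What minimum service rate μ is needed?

For M/M/1: W = 1/(μ-λ)
Need W ≤ 0.26, so 1/(μ-λ) ≤ 0.26
μ - λ ≥ 1/0.26 = 3.8462
μ ≥ 10.8 + 3.8462 = 14.6462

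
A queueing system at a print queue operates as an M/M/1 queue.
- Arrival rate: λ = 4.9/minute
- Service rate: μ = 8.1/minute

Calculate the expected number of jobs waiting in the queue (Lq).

ρ = λ/μ = 4.9/8.1 = 0.6049
For M/M/1: Lq = λ²/(μ(μ-λ))
Lq = 24.01/(8.1 × 3.20)
Lq = 0.9263 jobs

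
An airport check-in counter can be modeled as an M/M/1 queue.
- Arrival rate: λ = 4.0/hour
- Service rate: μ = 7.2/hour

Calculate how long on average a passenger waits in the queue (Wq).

First, compute utilization: ρ = λ/μ = 4.0/7.2 = 0.5556
For M/M/1: Wq = λ/(μ(μ-λ))
Wq = 4.0/(7.2 × (7.2-4.0))
Wq = 4.0/(7.2 × 3.20)
Wq = 0.1736 hours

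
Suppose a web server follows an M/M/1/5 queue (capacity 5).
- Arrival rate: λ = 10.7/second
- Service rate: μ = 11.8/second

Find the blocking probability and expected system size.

ρ = λ/μ = 10.7/11.8 = 0.9068
P₀ = (1-ρ)/(1-ρ^(K+1)) = (1-0.9068)/(1-0.9068^6) = 0.09320/0.4440 = 0.2099
P_K = P₀×ρ^K = 0.2099 × 0.9068^5 = 0.2099 × 0.6131 = 0.1287
Blocking probability P_5 = 0.1287 (12.87%)
L = ρ[1 - (K+1)ρ^K + Kρ^(K+1)] / [(1-ρ)(1-ρ^(K+1))]
L = 0.9068 × (1 - 6×0.6131370 + 5×0.5559927) / ((1 - 0.9068) × (1 - 0.5559927)) = 2.2163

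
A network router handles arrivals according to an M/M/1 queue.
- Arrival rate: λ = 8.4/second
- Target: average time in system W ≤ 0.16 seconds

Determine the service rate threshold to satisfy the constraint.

For M/M/1: W = 1/(μ-λ)
Need W ≤ 0.16, so 1/(μ-λ) ≤ 0.16
μ - λ ≥ 1/0.16 = 6.2500
μ ≥ 8.4 + 6.2500 = 14.6500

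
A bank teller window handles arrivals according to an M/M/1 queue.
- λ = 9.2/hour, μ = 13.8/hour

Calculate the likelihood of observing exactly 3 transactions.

ρ = λ/μ = 9.2/13.8 = 0.6667
P(n) = (1-ρ)ρⁿ
P(3) = (1-0.6667) × 0.6667^3
P(3) = 0.33330 × 0.29634
P(3) = 0.09877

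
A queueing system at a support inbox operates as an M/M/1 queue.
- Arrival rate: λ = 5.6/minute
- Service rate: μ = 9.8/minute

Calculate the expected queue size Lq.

ρ = λ/μ = 5.6/9.8 = 0.5714
For M/M/1: Lq = λ²/(μ(μ-λ))
Lq = 31.36/(9.8 × 4.20)
Lq = 0.7619 emails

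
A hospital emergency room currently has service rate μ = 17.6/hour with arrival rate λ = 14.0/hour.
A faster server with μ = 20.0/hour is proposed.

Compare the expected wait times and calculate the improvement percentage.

System 1: ρ₁ = 14.0/17.6 = 0.7955, W₁ = 1/(17.6-14.0) = 0.27778
System 2: ρ₂ = 14.0/20.0 = 0.7000, W₂ = 1/(20.0-14.0) = 0.16667
Improvement: (W₁-W₂)/W₁ = (0.27778-0.16667)/0.27778 = 40.00%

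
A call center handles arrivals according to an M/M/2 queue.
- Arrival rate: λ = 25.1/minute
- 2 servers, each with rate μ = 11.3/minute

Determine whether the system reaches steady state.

Stability requires ρ = λ/(cμ) < 1
ρ = 25.1/(2 × 11.3) = 25.1/22.60 = 1.1106
Since 1.1106 ≥ 1, the system is UNSTABLE.
Need c > λ/μ = 25.1/11.3 = 2.22.
Minimum servers needed: c = 3.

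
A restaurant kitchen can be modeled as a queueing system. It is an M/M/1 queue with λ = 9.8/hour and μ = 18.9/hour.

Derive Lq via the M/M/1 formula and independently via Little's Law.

Method 1 (direct): Lq = λ²/(μ(μ-λ)) = 96.04/(18.9 × 9.10) = 0.5584

Method 2 (Little's Law):
W = 1/(μ-λ) = 1/9.10 = 0.10989
Wq = W - 1/μ = 0.10989 - 0.052910 = 0.05698
Lq = λWq = 9.8 × 0.05698 = 0.5584 ✔ (matches Method 1)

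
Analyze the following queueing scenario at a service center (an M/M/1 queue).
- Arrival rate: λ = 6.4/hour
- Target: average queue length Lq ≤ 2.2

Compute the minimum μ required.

For M/M/1: Lq = λ²/(μ(μ-λ))
Need Lq ≤ 2.2, i.e. μ(μ-λ) ≥ λ²/2.2
μ² - 6.4μ - 40.96/2.2 ≥ 0  →  μ² - 6.4μ - 18.61818 ≥ 0
Quadratic formula (positive root): μ = [λ + √(λ² + 4×18.61818)]/2
Discriminant: 40.96 + 4×18.61818 = 115.4327, √115.4327 = 10.7440
μ ≥ (6.4 + 10.7440)/2 = 8.5720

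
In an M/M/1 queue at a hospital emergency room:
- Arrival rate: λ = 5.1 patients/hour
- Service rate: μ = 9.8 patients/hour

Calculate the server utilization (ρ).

Server utilization: ρ = λ/μ
ρ = 5.1/9.8 = 0.5204
The server is busy 52.04% of the time.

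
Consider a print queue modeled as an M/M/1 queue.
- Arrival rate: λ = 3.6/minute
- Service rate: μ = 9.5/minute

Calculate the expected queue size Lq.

ρ = λ/μ = 3.6/9.5 = 0.3789
For M/M/1: Lq = λ²/(μ(μ-λ))
Lq = 12.96/(9.5 × 5.90)
Lq = 0.2312 jobs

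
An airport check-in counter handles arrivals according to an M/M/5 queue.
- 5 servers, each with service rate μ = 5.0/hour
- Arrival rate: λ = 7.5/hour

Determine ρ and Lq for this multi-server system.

Traffic intensity: ρ = λ/(cμ) = 7.5/(5×5.0) = 0.3000
Since ρ = 0.3000 < 1, system is stable.
Offered load a = λ/μ = cρ = 7.5/5.0 = 1.5000
P₀ = [ Σₙ₌₀^4 aⁿ/n! + a^5/(5!(1-ρ)) ]⁻¹
Σ = a^0/0! + a^1/1! + a^2/2! + a^3/3! + a^4/4! = 1.0000 + 1.5000 + 1.1250 + 0.5625 + 0.2109 = 4.3984
a^5/(5!(1-ρ)) = 7.5938/(120 × 0.7000) = 0.09040
P₀ = 1/(4.3984 + 0.09040) = 0.2228
Lq = P₀·a^5·ρ / (5!(1-ρ)²) = 0.22277 × 7.5938 × 0.30000 / (120 × 0.49000) = 0.008631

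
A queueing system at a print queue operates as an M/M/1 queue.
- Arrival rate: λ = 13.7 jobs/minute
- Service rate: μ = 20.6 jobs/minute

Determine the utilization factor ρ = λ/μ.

Server utilization: ρ = λ/μ
ρ = 13.7/20.6 = 0.6650
The server is busy 66.50% of the time.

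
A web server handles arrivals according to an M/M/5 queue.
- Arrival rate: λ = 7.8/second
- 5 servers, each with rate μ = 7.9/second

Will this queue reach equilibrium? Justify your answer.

Stability requires ρ = λ/(cμ) < 1
ρ = 7.8/(5 × 7.9) = 7.8/39.50 = 0.1975
Since 0.1975 < 1, the system is STABLE.
The servers are busy 19.75% of the time.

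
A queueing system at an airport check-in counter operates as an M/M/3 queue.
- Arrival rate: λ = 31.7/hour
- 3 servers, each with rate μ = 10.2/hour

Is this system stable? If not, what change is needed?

Stability requires ρ = λ/(cμ) < 1
ρ = 31.7/(3 × 10.2) = 31.7/30.60 = 1.0359
Since 1.0359 ≥ 1, the system is UNSTABLE.
Need c > λ/μ = 31.7/10.2 = 3.11.
Minimum servers needed: c = 4.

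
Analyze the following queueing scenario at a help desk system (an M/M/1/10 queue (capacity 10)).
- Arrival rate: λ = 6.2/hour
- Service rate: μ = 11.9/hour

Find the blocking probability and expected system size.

ρ = λ/μ = 6.2/11.9 = 0.52101
P₀ = (1-ρ)/(1-ρ^(K+1)) = (1-0.52101)/(1-0.52101^11) = 0.4790/0.9992 = 0.4794
P_K = P₀×ρ^K = 0.47936 × 0.52101^10 = 0.47936 × 0.0014739 = 0.0007065
Blocking probability P_10 = 0.0007065 (0.07065%)
L = ρ[1 - (K+1)ρ^K + Kρ^(K+1)] / [(1-ρ)(1-ρ^(K+1))]
L = 0.52101 × (1 - 11×0.001474 + 10×0.0007679) / ((1 - 0.52101) × (1 - 0.0007679)) = 1.0793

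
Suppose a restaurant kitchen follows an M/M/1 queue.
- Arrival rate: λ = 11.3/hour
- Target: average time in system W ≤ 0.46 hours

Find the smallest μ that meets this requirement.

For M/M/1: W = 1/(μ-λ)
Need W ≤ 0.46, so 1/(μ-λ) ≤ 0.46
μ - λ ≥ 1/0.46 = 2.1739
μ ≥ 11.3 + 2.1739 = 13.4739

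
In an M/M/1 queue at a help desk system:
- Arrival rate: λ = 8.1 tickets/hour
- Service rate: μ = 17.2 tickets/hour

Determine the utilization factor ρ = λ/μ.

Server utilization: ρ = λ/μ
ρ = 8.1/17.2 = 0.4709
The server is busy 47.09% of the time.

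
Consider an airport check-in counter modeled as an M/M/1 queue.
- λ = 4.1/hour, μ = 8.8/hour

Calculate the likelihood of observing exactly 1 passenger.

ρ = λ/μ = 4.1/8.8 = 0.4659
P(n) = (1-ρ)ρⁿ
P(1) = (1-0.4659) × 0.4659^1
P(1) = 0.5341 × 0.4659
P(1) = 0.2488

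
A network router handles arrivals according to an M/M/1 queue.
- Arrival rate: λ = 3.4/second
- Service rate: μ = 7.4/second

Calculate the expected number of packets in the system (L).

ρ = λ/μ = 3.4/7.4 = 0.4595
For M/M/1: L = λ/(μ-λ)
L = 3.4/(7.4-3.4) = 3.4/4.00
L = 0.8500 packets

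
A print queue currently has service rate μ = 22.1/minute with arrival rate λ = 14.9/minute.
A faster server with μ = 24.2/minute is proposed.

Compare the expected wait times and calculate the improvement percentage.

System 1: ρ₁ = 14.9/22.1 = 0.6742, W₁ = 1/(22.1-14.9) = 0.13889
System 2: ρ₂ = 14.9/24.2 = 0.6157, W₂ = 1/(24.2-14.9) = 0.10753
Improvement: (W₁-W₂)/W₁ = (0.13889-0.10753)/0.13889 = 22.58%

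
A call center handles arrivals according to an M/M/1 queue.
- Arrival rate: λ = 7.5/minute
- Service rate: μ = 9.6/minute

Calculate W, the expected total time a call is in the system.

First, compute utilization: ρ = λ/μ = 7.5/9.6 = 0.7812
For M/M/1: W = 1/(μ-λ)
W = 1/(9.6-7.5) = 1/2.10
W = 0.4762 minutes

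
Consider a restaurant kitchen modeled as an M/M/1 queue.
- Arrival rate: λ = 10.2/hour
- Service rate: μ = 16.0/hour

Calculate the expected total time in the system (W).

First, compute utilization: ρ = λ/μ = 10.2/16.0 = 0.6375
For M/M/1: W = 1/(μ-λ)
W = 1/(16.0-10.2) = 1/5.80
W = 0.1724 hours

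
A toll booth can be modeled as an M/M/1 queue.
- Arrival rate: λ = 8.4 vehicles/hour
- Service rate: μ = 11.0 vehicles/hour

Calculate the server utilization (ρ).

Server utilization: ρ = λ/μ
ρ = 8.4/11.0 = 0.7636
The server is busy 76.36% of the time.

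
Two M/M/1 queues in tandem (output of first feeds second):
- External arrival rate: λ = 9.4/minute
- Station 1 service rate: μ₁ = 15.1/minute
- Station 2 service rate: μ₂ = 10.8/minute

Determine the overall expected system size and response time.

By Jackson's theorem, each station behaves as independent M/M/1.
Station 1: ρ₁ = 9.4/15.1 = 0.6225, L₁ = ρ₁/(1-ρ₁) = λ/(μ₁-λ) = 9.4/5.70 = 1.6491
Station 2: ρ₂ = 9.4/10.8 = 0.8704, L₂ = ρ₂/(1-ρ₂) = λ/(μ₂-λ) = 9.4/1.40 = 6.7143
Total: L = L₁ + L₂ = 1.6491 + 6.7143 = 8.3634
W = L/λ = 8.3634/9.4 = 0.8897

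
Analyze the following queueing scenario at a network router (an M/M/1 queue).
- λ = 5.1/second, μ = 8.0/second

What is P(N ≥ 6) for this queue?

ρ = λ/μ = 5.1/8.0 = 0.6375
P(N ≥ n) = ρⁿ
P(N ≥ 6) = 0.6375^6
P(N ≥ 6) = 0.06712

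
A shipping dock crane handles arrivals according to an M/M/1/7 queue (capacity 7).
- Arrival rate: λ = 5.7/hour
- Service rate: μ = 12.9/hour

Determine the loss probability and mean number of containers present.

ρ = λ/μ = 5.7/12.9 = 0.44186
P₀ = (1-ρ)/(1-ρ^(K+1)) = (1-0.44186)/(1-0.44186^8) = 0.55814/0.99855 = 0.5590
P_K = P₀×ρ^K = 0.5590 × 0.44186^7 = 0.5590 × 0.003288 = 0.001838
Blocking probability P_7 = 0.001838 (0.18%)
L = ρ[1 - (K+1)ρ^K + Kρ^(K+1)] / [(1-ρ)(1-ρ^(K+1))]
L = 0.44186 × (1 - 8×0.003288 + 7×0.001453) / ((1 - 0.44186) × (1 - 0.001453)) = 0.7800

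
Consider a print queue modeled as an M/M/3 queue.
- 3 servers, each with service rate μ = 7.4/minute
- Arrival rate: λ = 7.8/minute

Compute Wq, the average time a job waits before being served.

Traffic intensity: ρ = λ/(cμ) = 7.8/(3×7.4) = 0.3514
Since ρ = 0.3514 < 1, system is stable.
Offered load a = λ/μ = cρ = 7.8/7.4 = 1.0541
P₀ = [ Σₙ₌₀^2 aⁿ/n! + a^3/(3!(1-ρ)) ]⁻¹
Σ = a^0/0! + a^1/1! + a^2/2! = 1.0000 + 1.0541 + 0.5555 = 2.6096
a^3/(3!(1-ρ)) = 1.1711/(6 × 0.6486) = 0.3009
P₀ = 1/(2.6096 + 0.3009) = 0.3436
Lq = P₀·a^3·ρ / (3!(1-ρ)²) = 0.34359 × 1.1711 × 0.35135 / (6 × 0.42075) = 0.05600
Wq = Lq/λ = 0.056001/7.8 = 0.007180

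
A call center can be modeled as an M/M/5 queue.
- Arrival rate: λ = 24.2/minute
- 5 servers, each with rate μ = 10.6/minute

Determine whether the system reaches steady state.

Stability requires ρ = λ/(cμ) < 1
ρ = 24.2/(5 × 10.6) = 24.2/53.00 = 0.4566
Since 0.4566 < 1, the system is STABLE.
The servers are busy 45.66% of the time.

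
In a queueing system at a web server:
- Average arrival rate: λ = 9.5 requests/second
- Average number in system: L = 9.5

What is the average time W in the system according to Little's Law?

Little's Law: L = λW, so W = L/λ
W = 9.5/9.5 = 1.0000 seconds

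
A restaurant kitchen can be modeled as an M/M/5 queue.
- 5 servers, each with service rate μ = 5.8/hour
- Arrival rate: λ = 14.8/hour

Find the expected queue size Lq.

Traffic intensity: ρ = λ/(cμ) = 14.8/(5×5.8) = 0.5103
Since ρ = 0.5103 < 1, system is stable.
Offered load a = λ/μ = cρ = 14.8/5.8 = 2.5517
P₀ = [ Σₙ₌₀^4 aⁿ/n! + a^5/(5!(1-ρ)) ]⁻¹
Σ = a^0/0! + a^1/1! + a^2/2! + a^3/3! + a^4/4! = 1.00000 + 2.55172 + 3.25565 + 2.76917 + 1.76654 = 11.3431
a^5/(5!(1-ρ)) = 108.1854/(120 × 0.48966) = 1.8412
P₀ = 1/(11.3431 + 1.8412) = 0.07585
Lq = P₀·a^5·ρ / (5!(1-ρ)²) = 0.075848 × 108.1854 × 0.51034 / (120 × 0.23976) = 0.1456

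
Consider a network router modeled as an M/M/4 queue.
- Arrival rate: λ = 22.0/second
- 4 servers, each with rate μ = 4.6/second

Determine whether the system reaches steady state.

Stability requires ρ = λ/(cμ) < 1
ρ = 22.0/(4 × 4.6) = 22.0/18.40 = 1.1957
Since 1.1957 ≥ 1, the system is UNSTABLE.
Need c > λ/μ = 22.0/4.6 = 4.78.
Minimum servers needed: c = 5.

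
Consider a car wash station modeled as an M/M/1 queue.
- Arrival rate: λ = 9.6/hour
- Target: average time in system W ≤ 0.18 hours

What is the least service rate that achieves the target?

For M/M/1: W = 1/(μ-λ)
Need W ≤ 0.18, so 1/(μ-λ) ≤ 0.18
μ - λ ≥ 1/0.18 = 5.5556
μ ≥ 9.6 + 5.5556 = 15.1556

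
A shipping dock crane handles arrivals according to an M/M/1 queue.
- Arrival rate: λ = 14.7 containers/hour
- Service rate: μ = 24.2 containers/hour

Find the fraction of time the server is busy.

Server utilization: ρ = λ/μ
ρ = 14.7/24.2 = 0.6074
The server is busy 60.74% of the time.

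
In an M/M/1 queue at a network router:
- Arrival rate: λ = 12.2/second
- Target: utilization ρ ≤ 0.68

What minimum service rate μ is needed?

ρ = λ/μ, so μ = λ/ρ
μ ≥ 12.2/0.68 = 17.9412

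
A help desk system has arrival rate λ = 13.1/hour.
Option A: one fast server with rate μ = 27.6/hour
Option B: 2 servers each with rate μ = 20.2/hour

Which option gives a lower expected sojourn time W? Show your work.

Option A: single server μ = 27.6 (M/M/1)
  ρ_A = 13.1/27.6 = 0.4746
  W_A = 1/(μ-λ) = 1/(27.6-13.1) = 1/14.50 = 0.06897

Option B: 2 servers μ = 20.2 (M/M/2)
  ρ_B = λ/(cμ) = 13.1/(2×20.2) = 0.3243
  Offered load a = λ/μ = cρ = 13.1/20.2 = 0.6485
  P₀ = [ Σₙ₌₀^1 aⁿ/n! + a^2/(2!(1-ρ)) ]⁻¹
  Σ = a^0/0! + a^1/1! = 1.0000 + 0.6485 = 1.6485
  a^2/(2!(1-ρ)) = 0.4206/(2 × 0.6757) = 0.3112
  P₀ = 1/(1.6485 + 0.3112) = 0.5103
  Lq = P₀·a^2·ρ / (2!(1-ρ)²) = 0.51028 × 0.42057 × 0.32426 / (2 × 0.45663) = 0.07620
  Wq_B = Lq/λ = 0.07620/13.1 = 0.005817
  W_B = Wq_B + 1/μ = 0.005817 + 0.04950 = 0.05532

Since W_B = 0.05532 < W_A = 0.06897, Option B (multiple servers) has the shorter time in system.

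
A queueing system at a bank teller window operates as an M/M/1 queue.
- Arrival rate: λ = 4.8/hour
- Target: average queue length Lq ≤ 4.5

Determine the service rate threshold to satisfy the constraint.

For M/M/1: Lq = λ²/(μ(μ-λ))
Need Lq ≤ 4.5, i.e. μ(μ-λ) ≥ λ²/4.5
μ² - 4.8μ - 23.04/4.5 ≥ 0  →  μ² - 4.8μ - 5.1200 ≥ 0
Quadratic formula (positive root): μ = [λ + √(λ² + 4×5.1200)]/2
Discriminant: 23.04 + 4×5.1200 = 43.5200, √43.5200 = 6.5970
μ ≥ (4.8 + 6.5970)/2 = 5.6985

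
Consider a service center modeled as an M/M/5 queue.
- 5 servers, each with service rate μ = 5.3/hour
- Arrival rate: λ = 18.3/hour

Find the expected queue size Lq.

Traffic intensity: ρ = λ/(cμ) = 18.3/(5×5.3) = 0.6906
Since ρ = 0.6906 < 1, system is stable.
Offered load a = λ/μ = cρ = 18.3/5.3 = 3.4528
P₀ = [ Σₙ₌₀^4 aⁿ/n! + a^5/(5!(1-ρ)) ]⁻¹
Σ = a^0/0! + a^1/1! + a^2/2! + a^3/3! + a^4/4! = 1.0000 + 3.4528 + 5.9610 + 6.8608 + 5.9223 = 23.1969
a^5/(5!(1-ρ)) = 490.7678/(120 × 0.309434) = 13.2168
P₀ = 1/(23.1969 + 13.2168) = 0.02746
Lq = P₀·a^5·ρ / (5!(1-ρ)²) = 0.02746 × 490.7678 × 0.6906 / (120 × 0.09575) = 0.8100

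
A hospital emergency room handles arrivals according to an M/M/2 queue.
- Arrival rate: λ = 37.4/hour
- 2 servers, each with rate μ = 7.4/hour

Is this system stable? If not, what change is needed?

Stability requires ρ = λ/(cμ) < 1
ρ = 37.4/(2 × 7.4) = 37.4/14.80 = 2.5270
Since 2.5270 ≥ 1, the system is UNSTABLE.
Need c > λ/μ = 37.4/7.4 = 5.05.
Minimum servers needed: c = 6.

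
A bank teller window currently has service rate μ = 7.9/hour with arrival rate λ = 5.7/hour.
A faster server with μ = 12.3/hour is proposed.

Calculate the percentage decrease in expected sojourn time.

System 1: ρ₁ = 5.7/7.9 = 0.7215, W₁ = 1/(7.9-5.7) = 0.4545
System 2: ρ₂ = 5.7/12.3 = 0.4634, W₂ = 1/(12.3-5.7) = 0.1515
Improvement: (W₁-W₂)/W₁ = (0.4545-0.1515)/0.4545 = 66.67%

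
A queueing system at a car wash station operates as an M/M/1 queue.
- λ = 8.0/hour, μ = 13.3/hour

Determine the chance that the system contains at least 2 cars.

ρ = λ/μ = 8.0/13.3 = 0.6015
P(N ≥ n) = ρⁿ
P(N ≥ 2) = 0.6015^2
P(N ≥ 2) = 0.3618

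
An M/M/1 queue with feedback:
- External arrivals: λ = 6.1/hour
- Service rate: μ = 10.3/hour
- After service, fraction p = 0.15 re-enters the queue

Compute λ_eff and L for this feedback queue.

Effective arrival rate: λ_eff = λ/(1-p) = 6.1/(1-0.15) = 6.1/0.85 = 7.17647
ρ = λ_eff/μ = 7.17647/10.3 = 0.696745
L = ρ/(1-ρ) = 0.696745/(1-0.696745) = 2.2976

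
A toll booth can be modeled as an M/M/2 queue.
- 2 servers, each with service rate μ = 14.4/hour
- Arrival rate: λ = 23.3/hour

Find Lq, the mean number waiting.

Traffic intensity: ρ = λ/(cμ) = 23.3/(2×14.4) = 0.8090
Since ρ = 0.8090 < 1, system is stable.
Offered load a = λ/μ = cρ = 23.3/14.4 = 1.6181
P₀ = [ Σₙ₌₀^1 aⁿ/n! + a^2/(2!(1-ρ)) ]⁻¹
Σ = a^0/0! + a^1/1! = 1.0000 + 1.6181 = 2.6181
a^2/(2!(1-ρ)) = 2.6181/(2 × 0.19097) = 6.8547
P₀ = 1/(2.6181 + 6.8547) = 0.1056
Lq = P₀·a^2·ρ / (2!(1-ρ)²) = 0.105566 × 2.61810 × 0.809028 / (2 × 0.0364704) = 3.0655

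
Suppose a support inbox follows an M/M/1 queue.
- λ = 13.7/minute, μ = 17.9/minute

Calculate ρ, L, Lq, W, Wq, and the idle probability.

Step 1: ρ = λ/μ = 13.7/17.9 = 0.7654
Step 2: L = λ/(μ-λ) = 13.7/4.20 = 3.2619
Step 3: Lq = λ²/(μ(μ-λ)) = 187.69/(17.9×4.20) = 2.4965
Step 4: W = 1/(μ-λ) = 1/4.20 = 0.238095
Step 5: Wq = λ/(μ(μ-λ)) = 13.7/(17.9×4.20) = 0.1822
Step 6: P(0) = 1-ρ = 0.2346
Verify: L = λW = 13.7×0.238095 = 3.2619 ✔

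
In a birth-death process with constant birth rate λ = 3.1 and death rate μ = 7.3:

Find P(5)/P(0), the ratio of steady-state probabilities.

For constant rates: P(n)/P(0) = (λ/μ)^n
P(5)/P(0) = (3.1/7.3)^5 = 0.42466^5 = 0.01381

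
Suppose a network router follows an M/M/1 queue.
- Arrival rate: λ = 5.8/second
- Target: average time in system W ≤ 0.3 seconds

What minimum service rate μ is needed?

For M/M/1: W = 1/(μ-λ)
Need W ≤ 0.3, so 1/(μ-λ) ≤ 0.3
μ - λ ≥ 1/0.3 = 3.3333
μ ≥ 5.8 + 3.3333 = 9.1333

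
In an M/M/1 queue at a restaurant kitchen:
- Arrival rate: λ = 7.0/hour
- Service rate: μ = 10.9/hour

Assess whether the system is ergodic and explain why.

Stability requires ρ = λ/(cμ) < 1
ρ = 7.0/(1 × 10.9) = 7.0/10.90 = 0.6422
Since 0.6422 < 1, the system is STABLE.
The server is busy 64.22% of the time.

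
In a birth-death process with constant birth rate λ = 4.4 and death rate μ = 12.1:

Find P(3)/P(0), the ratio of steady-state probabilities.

For constant rates: P(n)/P(0) = (λ/μ)^n
P(3)/P(0) = (4.4/12.1)^3 = 0.363636^3 = 0.04808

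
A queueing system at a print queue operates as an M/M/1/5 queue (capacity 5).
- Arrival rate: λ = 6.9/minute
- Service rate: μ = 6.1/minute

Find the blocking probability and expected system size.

ρ = λ/μ = 6.9/6.1 = 1.13115
P₀ = (1-ρ)/(1-ρ^(K+1)) = (1-1.13115)/(1-1.13115^6) = -0.13115/-1.0947 = 0.1198
P_K = P₀×ρ^K = 0.119805 × 1.13115^5 = 0.119805 × 1.85183 = 0.2219
Blocking probability P_5 = 0.2219 (22.19%)
L = ρ[1 - (K+1)ρ^K + Kρ^(K+1)] / [(1-ρ)(1-ρ^(K+1))]
L = 1.13115 × (1 - 6×1.851830 + 5×2.094697) / ((1 - 1.13115) × (1 - 2.094697)) = 2.8561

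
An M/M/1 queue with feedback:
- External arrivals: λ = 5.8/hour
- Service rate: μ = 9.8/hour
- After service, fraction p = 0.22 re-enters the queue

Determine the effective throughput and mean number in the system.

Effective arrival rate: λ_eff = λ/(1-p) = 5.8/(1-0.22) = 5.8/0.78 = 7.4359
ρ = λ_eff/μ = 7.4359/9.8 = 0.758765
L = ρ/(1-ρ) = 0.758765/(1-0.758765) = 3.1453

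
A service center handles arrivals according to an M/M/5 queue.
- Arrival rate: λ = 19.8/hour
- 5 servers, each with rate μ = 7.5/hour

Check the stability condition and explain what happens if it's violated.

Stability requires ρ = λ/(cμ) < 1
ρ = 19.8/(5 × 7.5) = 19.8/37.50 = 0.5280
Since 0.5280 < 1, the system is STABLE.
The servers are busy 52.80% of the time.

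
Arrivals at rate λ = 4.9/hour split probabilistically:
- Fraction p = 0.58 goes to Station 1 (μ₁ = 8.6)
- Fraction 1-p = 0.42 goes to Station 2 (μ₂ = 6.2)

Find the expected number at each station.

Effective rates: λ₁ = 4.9×0.58 = 2.842, λ₂ = 4.9×0.42 = 2.058
Station 1: ρ₁ = 2.842/8.6 = 0.33047, L₁ = ρ₁/(1-ρ₁) = 0.33047/(1-0.33047) = 0.4936
Station 2: ρ₂ = 2.058/6.2 = 0.33194, L₂ = ρ₂/(1-ρ₂) = 0.33194/(1-0.33194) = 0.4969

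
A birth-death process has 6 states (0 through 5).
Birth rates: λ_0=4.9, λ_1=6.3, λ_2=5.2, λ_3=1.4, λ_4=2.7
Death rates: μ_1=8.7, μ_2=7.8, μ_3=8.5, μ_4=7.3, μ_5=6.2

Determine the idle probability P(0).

Ratios P(n)/P(0) = (λ₀···λₙ₋₁)/(μ₁···μₙ):
P(1)/P(0) = (4.9)/(8.7) = 0.5632
P(2)/P(0) = (4.9×6.3)/(8.7×7.8) = 0.4549
P(3)/P(0) = (4.9×6.3×5.2)/(8.7×7.8×8.5) = 0.2783
P(4)/P(0) = (4.9×6.3×5.2×1.4)/(8.7×7.8×8.5×7.3) = 0.05337
P(5)/P(0) = (4.9×6.3×5.2×1.4×2.7)/(8.7×7.8×8.5×7.3×6.2) = 0.02324

Normalization: ∑ P(n) = 1
P(0) × (1.0000 + 0.5632 + 0.4549 + 0.2783 + 0.05337 + 0.02324) = 1
P(0) × 2.3730 = 1
P(0) = 1/2.3730 = 0.4214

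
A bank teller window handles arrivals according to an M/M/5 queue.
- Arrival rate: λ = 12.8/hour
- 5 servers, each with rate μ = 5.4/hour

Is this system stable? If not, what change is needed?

Stability requires ρ = λ/(cμ) < 1
ρ = 12.8/(5 × 5.4) = 12.8/27.00 = 0.4741
Since 0.4741 < 1, the system is STABLE.
The servers are busy 47.41% of the time.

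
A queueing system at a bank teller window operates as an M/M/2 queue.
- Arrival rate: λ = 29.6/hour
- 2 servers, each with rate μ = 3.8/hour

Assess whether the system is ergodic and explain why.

Stability requires ρ = λ/(cμ) < 1
ρ = 29.6/(2 × 3.8) = 29.6/7.60 = 3.8947
Since 3.8947 ≥ 1, the system is UNSTABLE.
Need c > λ/μ = 29.6/3.8 = 7.79.
Minimum servers needed: c = 8.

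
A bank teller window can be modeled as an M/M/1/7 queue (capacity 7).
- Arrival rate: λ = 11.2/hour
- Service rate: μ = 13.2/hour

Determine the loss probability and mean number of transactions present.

ρ = λ/μ = 11.2/13.2 = 0.84848
P₀ = (1-ρ)/(1-ρ^(K+1)) = (1-0.84848)/(1-0.84848^8) = 0.15152/0.73138 = 0.2072
P_K = P₀×ρ^K = 0.20717 × 0.84848^7 = 0.20717 × 0.31659 = 0.06559
Blocking probability P_7 = 0.06559 (6.56%)
L = ρ[1 - (K+1)ρ^K + Kρ^(K+1)] / [(1-ρ)(1-ρ^(K+1))]
L = 0.84848 × (1 - 8×0.316586 + 7×0.268617) / ((1 - 0.84848) × (1 - 0.268617)) = 2.6616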